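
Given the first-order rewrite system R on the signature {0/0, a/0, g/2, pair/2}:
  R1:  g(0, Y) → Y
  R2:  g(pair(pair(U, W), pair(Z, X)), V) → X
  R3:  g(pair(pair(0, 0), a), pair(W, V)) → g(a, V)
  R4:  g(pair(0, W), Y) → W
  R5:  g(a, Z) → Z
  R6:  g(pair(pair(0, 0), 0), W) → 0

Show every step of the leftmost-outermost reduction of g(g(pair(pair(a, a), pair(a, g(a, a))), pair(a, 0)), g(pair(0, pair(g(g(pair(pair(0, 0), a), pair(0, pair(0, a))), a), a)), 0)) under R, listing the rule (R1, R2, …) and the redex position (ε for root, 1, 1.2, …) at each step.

1. g(g(pair(pair(a, a), pair(a, g(a, a))), pair(a, 0)), g(pair(0, pair(g(g(pair(pair(0, 0), a), pair(0, pair(0, a))), a), a)), 0))  →  g(g(a, a), g(pair(0, pair(g(g(pair(pair(0, 0), a), pair(0, pair(0, a))), a), a)), 0))   [R2 at 1]
2. g(g(a, a), g(pair(0, pair(g(g(pair(pair(0, 0), a), pair(0, pair(0, a))), a), a)), 0))  →  g(a, g(pair(0, pair(g(g(pair(pair(0, 0), a), pair(0, pair(0, a))), a), a)), 0))   [R5 at 1]
3. g(a, g(pair(0, pair(g(g(pair(pair(0, 0), a), pair(0, pair(0, a))), a), a)), 0))  →  g(pair(0, pair(g(g(pair(pair(0, 0), a), pair(0, pair(0, a))), a), a)), 0)   [R5 at ε]
4. g(pair(0, pair(g(g(pair(pair(0, 0), a), pair(0, pair(0, a))), a), a)), 0)  →  pair(g(g(pair(pair(0, 0), a), pair(0, pair(0, a))), a), a)   [R4 at ε]
5. pair(g(g(pair(pair(0, 0), a), pair(0, pair(0, a))), a), a)  →  pair(g(g(a, pair(0, a)), a), a)   [R3 at 1.1]
6. pair(g(g(a, pair(0, a)), a), a)  →  pair(g(pair(0, a), a), a)   [R5 at 1.1]
7. pair(g(pair(0, a), a), a)  →  pair(a, a)   [R4 at 1]

pair(a, a)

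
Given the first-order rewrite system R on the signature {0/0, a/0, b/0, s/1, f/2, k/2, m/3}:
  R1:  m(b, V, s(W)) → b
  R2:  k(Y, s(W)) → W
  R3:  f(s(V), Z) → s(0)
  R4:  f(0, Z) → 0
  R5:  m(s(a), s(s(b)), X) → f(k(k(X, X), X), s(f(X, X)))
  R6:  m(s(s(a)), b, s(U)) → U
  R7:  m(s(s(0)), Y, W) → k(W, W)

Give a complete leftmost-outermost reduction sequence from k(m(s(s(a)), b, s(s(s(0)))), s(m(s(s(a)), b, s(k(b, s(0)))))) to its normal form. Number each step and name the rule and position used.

0

1. k(m(s(s(a)), b, s(s(s(0)))), s(m(s(s(a)), b, s(k(b, s(0))))))  →  m(s(s(a)), b, s(k(b, s(0))))   [R2 at ε]
2. m(s(s(a)), b, s(k(b, s(0))))  →  k(b, s(0))   [R6 at ε]
3. k(b, s(0))  →  0   [R2 at ε]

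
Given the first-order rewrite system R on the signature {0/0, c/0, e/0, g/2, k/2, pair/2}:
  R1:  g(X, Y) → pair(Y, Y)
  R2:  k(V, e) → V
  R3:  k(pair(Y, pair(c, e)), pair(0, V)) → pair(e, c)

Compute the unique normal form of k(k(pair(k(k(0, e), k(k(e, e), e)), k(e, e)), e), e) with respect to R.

pair(0, e)

1. k(k(pair(k(k(0, e), k(k(e, e), e)), k(e, e)), e), e)  →  k(pair(k(k(0, e), k(k(e, e), e)), k(e, e)), e)   [R2 at ε]
2. k(pair(k(k(0, e), k(k(e, e), e)), k(e, e)), e)  →  pair(k(k(0, e), k(k(e, e), e)), k(e, e))   [R2 at ε]
3. pair(k(k(0, e), k(k(e, e), e)), k(e, e))  →  pair(k(0, k(k(e, e), e)), k(e, e))   [R2 at 1.1]
4. pair(k(0, k(k(e, e), e)), k(e, e))  →  pair(k(0, k(e, e)), k(e, e))   [R2 at 1.2]
5. pair(k(0, k(e, e)), k(e, e))  →  pair(k(0, e), k(e, e))   [R2 at 1.2]
6. pair(k(0, e), k(e, e))  →  pair(0, k(e, e))   [R2 at 1]
7. pair(0, k(e, e))  →  pair(0, e)   [R2 at 2]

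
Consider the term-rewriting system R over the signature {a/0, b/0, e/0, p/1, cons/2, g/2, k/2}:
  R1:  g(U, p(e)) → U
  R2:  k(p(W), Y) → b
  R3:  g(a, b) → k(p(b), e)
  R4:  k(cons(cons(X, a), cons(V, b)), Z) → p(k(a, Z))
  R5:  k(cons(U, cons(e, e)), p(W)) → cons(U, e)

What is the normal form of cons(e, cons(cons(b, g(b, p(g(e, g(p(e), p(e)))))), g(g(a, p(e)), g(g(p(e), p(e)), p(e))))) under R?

cons(e, cons(cons(b, b), a))

1. cons(e, cons(cons(b, g(b, p(g(e, g(p(e), p(e)))))), g(g(a, p(e)), g(g(p(e), p(e)), p(e)))))  →  cons(e, cons(cons(b, g(b, p(g(e, p(e))))), g(g(a, p(e)), g(g(p(e), p(e)), p(e)))))   [R1 at 2.1.2.2.1.2]
2. cons(e, cons(cons(b, g(b, p(g(e, p(e))))), g(g(a, p(e)), g(g(p(e), p(e)), p(e)))))  →  cons(e, cons(cons(b, g(b, p(e))), g(g(a, p(e)), g(g(p(e), p(e)), p(e)))))   [R1 at 2.1.2.2.1]
3. cons(e, cons(cons(b, g(b, p(e))), g(g(a, p(e)), g(g(p(e), p(e)), p(e)))))  →  cons(e, cons(cons(b, b), g(g(a, p(e)), g(g(p(e), p(e)), p(e)))))   [R1 at 2.1.2]
4. cons(e, cons(cons(b, b), g(g(a, p(e)), g(g(p(e), p(e)), p(e)))))  →  cons(e, cons(cons(b, b), g(a, g(g(p(e), p(e)), p(e)))))   [R1 at 2.2.1]
5. cons(e, cons(cons(b, b), g(a, g(g(p(e), p(e)), p(e)))))  →  cons(e, cons(cons(b, b), g(a, g(p(e), p(e)))))   [R1 at 2.2.2]
6. cons(e, cons(cons(b, b), g(a, g(p(e), p(e)))))  →  cons(e, cons(cons(b, b), g(a, p(e))))   [R1 at 2.2.2]
7. cons(e, cons(cons(b, b), g(a, p(e))))  →  cons(e, cons(cons(b, b), a))   [R1 at 2.2]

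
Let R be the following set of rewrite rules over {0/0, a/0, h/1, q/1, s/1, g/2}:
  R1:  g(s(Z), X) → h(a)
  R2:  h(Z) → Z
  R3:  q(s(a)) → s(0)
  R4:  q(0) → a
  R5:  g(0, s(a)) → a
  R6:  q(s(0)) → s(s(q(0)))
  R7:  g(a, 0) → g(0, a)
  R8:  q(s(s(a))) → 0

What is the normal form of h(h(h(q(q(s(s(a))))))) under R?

1. h(h(h(q(q(s(s(a)))))))  →  h(h(q(q(s(s(a))))))   [R2 at ε]
2. h(h(q(q(s(s(a))))))  →  h(q(q(s(s(a)))))   [R2 at ε]
3. h(q(q(s(s(a)))))  →  q(q(s(s(a))))   [R2 at ε]
4. q(q(s(s(a))))  →  q(0)   [R8 at 1]
5. q(0)  →  a   [R4 at ε]

a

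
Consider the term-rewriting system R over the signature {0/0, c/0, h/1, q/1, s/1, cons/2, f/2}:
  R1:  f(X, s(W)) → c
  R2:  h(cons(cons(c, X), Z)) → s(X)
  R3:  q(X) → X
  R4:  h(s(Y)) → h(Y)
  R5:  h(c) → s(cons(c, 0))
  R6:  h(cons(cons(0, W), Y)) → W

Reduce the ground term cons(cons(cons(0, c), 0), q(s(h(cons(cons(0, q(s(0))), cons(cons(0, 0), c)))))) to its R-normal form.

cons(cons(cons(0, c), 0), s(s(0)))

1. cons(cons(cons(0, c), 0), q(s(h(cons(cons(0, q(s(0))), cons(cons(0, 0), c))))))  →  cons(cons(cons(0, c), 0), s(h(cons(cons(0, q(s(0))), cons(cons(0, 0), c)))))   [R3 at 2]
2. cons(cons(cons(0, c), 0), s(h(cons(cons(0, q(s(0))), cons(cons(0, 0), c)))))  →  cons(cons(cons(0, c), 0), s(q(s(0))))   [R6 at 2.1]
3. cons(cons(cons(0, c), 0), s(q(s(0))))  →  cons(cons(cons(0, c), 0), s(s(0)))   [R3 at 2.1]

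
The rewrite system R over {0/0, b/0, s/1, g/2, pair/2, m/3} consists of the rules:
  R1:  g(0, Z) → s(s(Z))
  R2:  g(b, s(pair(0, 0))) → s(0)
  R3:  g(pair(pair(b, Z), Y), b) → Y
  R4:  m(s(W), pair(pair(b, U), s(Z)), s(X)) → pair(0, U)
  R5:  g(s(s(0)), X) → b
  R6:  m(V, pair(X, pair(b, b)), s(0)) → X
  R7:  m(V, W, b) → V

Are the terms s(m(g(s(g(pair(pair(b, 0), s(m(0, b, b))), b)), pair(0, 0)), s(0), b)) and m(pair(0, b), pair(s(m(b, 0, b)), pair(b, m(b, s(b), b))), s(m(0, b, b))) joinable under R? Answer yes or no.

yes — NF(t₁) = s(b), NF(t₂) = s(b)

Reduce t₁ = s(m(g(s(g(pair(pair(b, 0), s(m(0, b, b))), b)), pair(0, 0)), s(0), b)):
1. s(m(g(s(g(pair(pair(b, 0), s(m(0, b, b))), b)), pair(0, 0)), s(0), b))  →  s(g(s(g(pair(pair(b, 0), s(m(0, b, b))), b)), pair(0, 0)))   [R7 at 1]
2. s(g(s(g(pair(pair(b, 0), s(m(0, b, b))), b)), pair(0, 0)))  →  s(g(s(s(m(0, b, b))), pair(0, 0)))   [R3 at 1.1.1]
3. s(g(s(s(m(0, b, b))), pair(0, 0)))  →  s(g(s(s(0)), pair(0, 0)))   [R7 at 1.1.1.1]
4. s(g(s(s(0)), pair(0, 0)))  →  s(b)   [R5 at 1]

Reduce t₂ = m(pair(0, b), pair(s(m(b, 0, b)), pair(b, m(b, s(b), b))), s(m(0, b, b))):
1. m(pair(0, b), pair(s(m(b, 0, b)), pair(b, m(b, s(b), b))), s(m(0, b, b)))  →  m(pair(0, b), pair(s(b), pair(b, m(b, s(b), b))), s(m(0, b, b)))   [R7 at 2.1.1]
2. m(pair(0, b), pair(s(b), pair(b, m(b, s(b), b))), s(m(0, b, b)))  →  m(pair(0, b), pair(s(b), pair(b, b)), s(m(0, b, b)))   [R7 at 2.2.2]
3. m(pair(0, b), pair(s(b), pair(b, b)), s(m(0, b, b)))  →  m(pair(0, b), pair(s(b), pair(b, b)), s(0))   [R7 at 3.1]
4. m(pair(0, b), pair(s(b), pair(b, b)), s(0))  →  s(b)   [R6 at ε]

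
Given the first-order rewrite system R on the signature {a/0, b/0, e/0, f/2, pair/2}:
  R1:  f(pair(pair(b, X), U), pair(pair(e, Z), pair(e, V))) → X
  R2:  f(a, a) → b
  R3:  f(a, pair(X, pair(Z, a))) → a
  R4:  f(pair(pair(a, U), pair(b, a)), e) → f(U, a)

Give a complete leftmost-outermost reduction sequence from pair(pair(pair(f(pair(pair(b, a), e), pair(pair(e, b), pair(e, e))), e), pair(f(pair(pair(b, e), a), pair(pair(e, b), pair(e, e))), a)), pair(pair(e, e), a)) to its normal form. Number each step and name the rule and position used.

1. pair(pair(pair(f(pair(pair(b, a), e), pair(pair(e, b), pair(e, e))), e), pair(f(pair(pair(b, e), a), pair(pair(e, b), pair(e, e))), a)), pair(pair(e, e), a))  →  pair(pair(pair(a, e), pair(f(pair(pair(b, e), a), pair(pair(e, b), pair(e, e))), a)), pair(pair(e, e), a))   [R1 at 1.1.1]
2. pair(pair(pair(a, e), pair(f(pair(pair(b, e), a), pair(pair(e, b), pair(e, e))), a)), pair(pair(e, e), a))  →  pair(pair(pair(a, e), pair(e, a)), pair(pair(e, e), a))   [R1 at 1.2.1]

pair(pair(pair(a, e), pair(e, a)), pair(pair(e, e), a))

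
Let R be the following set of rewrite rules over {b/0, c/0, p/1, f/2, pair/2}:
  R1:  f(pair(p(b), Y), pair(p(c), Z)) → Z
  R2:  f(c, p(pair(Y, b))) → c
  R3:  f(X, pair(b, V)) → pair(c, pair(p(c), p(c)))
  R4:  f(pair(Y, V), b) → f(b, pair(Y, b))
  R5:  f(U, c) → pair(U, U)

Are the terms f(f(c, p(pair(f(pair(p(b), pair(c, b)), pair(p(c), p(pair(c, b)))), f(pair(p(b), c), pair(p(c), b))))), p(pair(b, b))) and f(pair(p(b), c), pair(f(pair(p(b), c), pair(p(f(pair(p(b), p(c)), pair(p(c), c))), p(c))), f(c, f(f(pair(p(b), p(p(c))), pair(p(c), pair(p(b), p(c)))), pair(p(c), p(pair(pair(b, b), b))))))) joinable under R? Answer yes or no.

yes — NF(t₁) = c, NF(t₂) = c

Reduce t₁ = f(f(c, p(pair(f(pair(p(b), pair(c, b)), pair(p(c), p(pair(c, b)))), f(pair(p(b), c), pair(p(c), b))))), p(pair(b, b))):
1. f(f(c, p(pair(f(pair(p(b), pair(c, b)), pair(p(c), p(pair(c, b)))), f(pair(p(b), c), pair(p(c), b))))), p(pair(b, b)))  →  f(f(c, p(pair(p(pair(c, b)), f(pair(p(b), c), pair(p(c), b))))), p(pair(b, b)))   [R1 at 1.2.1.1]
2. f(f(c, p(pair(p(pair(c, b)), f(pair(p(b), c), pair(p(c), b))))), p(pair(b, b)))  →  f(f(c, p(pair(p(pair(c, b)), b))), p(pair(b, b)))   [R1 at 1.2.1.2]
3. f(f(c, p(pair(p(pair(c, b)), b))), p(pair(b, b)))  →  f(c, p(pair(b, b)))   [R2 at 1]
4. f(c, p(pair(b, b)))  →  c   [R2 at ε]

Reduce t₂ = f(pair(p(b), c), pair(f(pair(p(b), c), pair(p(f(pair(p(b), p(c)), pair(p(c), c))), p(c))), f(c, f(f(pair(p(b), p(p(c))), pair(p(c), pair(p(b), p(c)))), pair(p(c), p(pair(pair(b, b), b))))))):
1. f(pair(p(b), c), pair(f(pair(p(b), c), pair(p(f(pair(p(b), p(c)), pair(p(c), c))), p(c))), f(c, f(f(pair(p(b), p(p(c))), pair(p(c), pair(p(b), p(c)))), pair(p(c), p(pair(pair(b, b), b)))))))  →  f(pair(p(b), c), pair(f(pair(p(b), c), pair(p(c), p(c))), f(c, f(f(pair(p(b), p(p(c))), pair(p(c), pair(p(b), p(c)))), pair(p(c), p(pair(pair(b, b), b)))))))   [R1 at 2.1.2.1.1]
2. f(pair(p(b), c), pair(f(pair(p(b), c), pair(p(c), p(c))), f(c, f(f(pair(p(b), p(p(c))), pair(p(c), pair(p(b), p(c)))), pair(p(c), p(pair(pair(b, b), b)))))))  →  f(pair(p(b), c), pair(p(c), f(c, f(f(pair(p(b), p(p(c))), pair(p(c), pair(p(b), p(c)))), pair(p(c), p(pair(pair(b, b), b)))))))   [R1 at 2.1]
3. f(pair(p(b), c), pair(p(c), f(c, f(f(pair(p(b), p(p(c))), pair(p(c), pair(p(b), p(c)))), pair(p(c), p(pair(pair(b, b), b)))))))  →  f(c, f(f(pair(p(b), p(p(c))), pair(p(c), pair(p(b), p(c)))), pair(p(c), p(pair(pair(b, b), b)))))   [R1 at ε]
4. f(c, f(f(pair(p(b), p(p(c))), pair(p(c), pair(p(b), p(c)))), pair(p(c), p(pair(pair(b, b), b)))))  →  f(c, f(pair(p(b), p(c)), pair(p(c), p(pair(pair(b, b), b)))))   [R1 at 2.1]
5. f(c, f(pair(p(b), p(c)), pair(p(c), p(pair(pair(b, b), b)))))  →  f(c, p(pair(pair(b, b), b)))   [R1 at 2]
6. f(c, p(pair(pair(b, b), b)))  →  c   [R2 at ε]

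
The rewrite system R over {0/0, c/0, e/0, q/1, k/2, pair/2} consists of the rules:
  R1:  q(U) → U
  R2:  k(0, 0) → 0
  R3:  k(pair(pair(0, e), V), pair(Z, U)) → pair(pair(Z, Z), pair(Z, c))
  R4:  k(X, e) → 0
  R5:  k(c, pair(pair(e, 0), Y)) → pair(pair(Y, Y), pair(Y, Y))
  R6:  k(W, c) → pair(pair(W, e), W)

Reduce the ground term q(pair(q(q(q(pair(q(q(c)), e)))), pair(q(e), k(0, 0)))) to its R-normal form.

pair(pair(c, e), pair(e, 0))

1. q(pair(q(q(q(pair(q(q(c)), e)))), pair(q(e), k(0, 0))))  →  pair(q(q(q(pair(q(q(c)), e)))), pair(q(e), k(0, 0)))   [R1 at ε]
2. pair(q(q(q(pair(q(q(c)), e)))), pair(q(e), k(0, 0)))  →  pair(q(q(pair(q(q(c)), e))), pair(q(e), k(0, 0)))   [R1 at 1]
3. pair(q(q(pair(q(q(c)), e))), pair(q(e), k(0, 0)))  →  pair(q(pair(q(q(c)), e)), pair(q(e), k(0, 0)))   [R1 at 1]
4. pair(q(pair(q(q(c)), e)), pair(q(e), k(0, 0)))  →  pair(pair(q(q(c)), e), pair(q(e), k(0, 0)))   [R1 at 1]
5. pair(pair(q(q(c)), e), pair(q(e), k(0, 0)))  →  pair(pair(q(c), e), pair(q(e), k(0, 0)))   [R1 at 1.1]
6. pair(pair(q(c), e), pair(q(e), k(0, 0)))  →  pair(pair(c, e), pair(q(e), k(0, 0)))   [R1 at 1.1]
7. pair(pair(c, e), pair(q(e), k(0, 0)))  →  pair(pair(c, e), pair(e, k(0, 0)))   [R1 at 2.1]
8. pair(pair(c, e), pair(e, k(0, 0)))  →  pair(pair(c, e), pair(e, 0))   [R2 at 2.2]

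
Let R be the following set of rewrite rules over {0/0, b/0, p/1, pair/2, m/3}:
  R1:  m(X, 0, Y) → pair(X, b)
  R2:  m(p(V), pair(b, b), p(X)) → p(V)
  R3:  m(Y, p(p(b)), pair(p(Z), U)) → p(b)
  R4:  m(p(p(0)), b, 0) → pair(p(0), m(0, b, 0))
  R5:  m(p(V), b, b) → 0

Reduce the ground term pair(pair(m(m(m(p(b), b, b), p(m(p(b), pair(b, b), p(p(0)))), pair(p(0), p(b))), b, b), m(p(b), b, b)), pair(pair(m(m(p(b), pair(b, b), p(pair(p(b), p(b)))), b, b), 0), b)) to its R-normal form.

1. pair(pair(m(m(m(p(b), b, b), p(m(p(b), pair(b, b), p(p(0)))), pair(p(0), p(b))), b, b), m(p(b), b, b)), pair(pair(m(m(p(b), pair(b, b), p(pair(p(b), p(b)))), b, b), 0), b))  →  pair(pair(m(m(0, p(m(p(b), pair(b, b), p(p(0)))), pair(p(0), p(b))), b, b), m(p(b), b, b)), pair(pair(m(m(p(b), pair(b, b), p(pair(p(b), p(b)))), b, b), 0), b))   [R5 at 1.1.1.1]
2. pair(pair(m(m(0, p(m(p(b), pair(b, b), p(p(0)))), pair(p(0), p(b))), b, b), m(p(b), b, b)), pair(pair(m(m(p(b), pair(b, b), p(pair(p(b), p(b)))), b, b), 0), b))  →  pair(pair(m(m(0, p(p(b)), pair(p(0), p(b))), b, b), m(p(b), b, b)), pair(pair(m(m(p(b), pair(b, b), p(pair(p(b), p(b)))), b, b), 0), b))   [R2 at 1.1.1.2.1]
3. pair(pair(m(m(0, p(p(b)), pair(p(0), p(b))), b, b), m(p(b), b, b)), pair(pair(m(m(p(b), pair(b, b), p(pair(p(b), p(b)))), b, b), 0), b))  →  pair(pair(m(p(b), b, b), m(p(b), b, b)), pair(pair(m(m(p(b), pair(b, b), p(pair(p(b), p(b)))), b, b), 0), b))   [R3 at 1.1.1]
4. pair(pair(m(p(b), b, b), m(p(b), b, b)), pair(pair(m(m(p(b), pair(b, b), p(pair(p(b), p(b)))), b, b), 0), b))  →  pair(pair(0, m(p(b), b, b)), pair(pair(m(m(p(b), pair(b, b), p(pair(p(b), p(b)))), b, b), 0), b))   [R5 at 1.1]
5. pair(pair(0, m(p(b), b, b)), pair(pair(m(m(p(b), pair(b, b), p(pair(p(b), p(b)))), b, b), 0), b))  →  pair(pair(0, 0), pair(pair(m(m(p(b), pair(b, b), p(pair(p(b), p(b)))), b, b), 0), b))   [R5 at 1.2]
6. pair(pair(0, 0), pair(pair(m(m(p(b), pair(b, b), p(pair(p(b), p(b)))), b, b), 0), b))  →  pair(pair(0, 0), pair(pair(m(p(b), b, b), 0), b))   [R2 at 2.1.1.1]
7. pair(pair(0, 0), pair(pair(m(p(b), b, b), 0), b))  →  pair(pair(0, 0), pair(pair(0, 0), b))   [R5 at 2.1.1]

pair(pair(0, 0), pair(pair(0, 0), b))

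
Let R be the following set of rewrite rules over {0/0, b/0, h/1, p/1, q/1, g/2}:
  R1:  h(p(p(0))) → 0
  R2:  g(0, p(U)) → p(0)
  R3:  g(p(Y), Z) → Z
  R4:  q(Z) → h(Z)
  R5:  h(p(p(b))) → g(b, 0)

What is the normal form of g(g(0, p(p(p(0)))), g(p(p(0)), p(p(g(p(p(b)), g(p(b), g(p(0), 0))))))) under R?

p(p(0))

1. g(g(0, p(p(p(0)))), g(p(p(0)), p(p(g(p(p(b)), g(p(b), g(p(0), 0)))))))  →  g(p(0), g(p(p(0)), p(p(g(p(p(b)), g(p(b), g(p(0), 0)))))))   [R2 at 1]
2. g(p(0), g(p(p(0)), p(p(g(p(p(b)), g(p(b), g(p(0), 0)))))))  →  g(p(p(0)), p(p(g(p(p(b)), g(p(b), g(p(0), 0))))))   [R3 at ε]
3. g(p(p(0)), p(p(g(p(p(b)), g(p(b), g(p(0), 0))))))  →  p(p(g(p(p(b)), g(p(b), g(p(0), 0)))))   [R3 at ε]
4. p(p(g(p(p(b)), g(p(b), g(p(0), 0)))))  →  p(p(g(p(b), g(p(0), 0))))   [R3 at 1.1]
5. p(p(g(p(b), g(p(0), 0))))  →  p(p(g(p(0), 0)))   [R3 at 1.1]
6. p(p(g(p(0), 0)))  →  p(p(0))   [R3 at 1.1]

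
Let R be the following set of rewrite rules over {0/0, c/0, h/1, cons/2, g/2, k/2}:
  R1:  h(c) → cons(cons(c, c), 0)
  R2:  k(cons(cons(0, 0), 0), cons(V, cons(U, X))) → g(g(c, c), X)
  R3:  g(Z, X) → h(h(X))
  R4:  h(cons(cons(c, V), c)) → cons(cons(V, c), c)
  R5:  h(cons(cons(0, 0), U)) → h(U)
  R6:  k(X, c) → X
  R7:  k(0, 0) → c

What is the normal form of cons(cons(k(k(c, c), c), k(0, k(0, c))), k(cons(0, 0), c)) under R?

1. cons(cons(k(k(c, c), c), k(0, k(0, c))), k(cons(0, 0), c))  →  cons(cons(k(c, c), k(0, k(0, c))), k(cons(0, 0), c))   [R6 at 1.1]
2. cons(cons(k(c, c), k(0, k(0, c))), k(cons(0, 0), c))  →  cons(cons(c, k(0, k(0, c))), k(cons(0, 0), c))   [R6 at 1.1]
3. cons(cons(c, k(0, k(0, c))), k(cons(0, 0), c))  →  cons(cons(c, k(0, 0)), k(cons(0, 0), c))   [R6 at 1.2.2]
4. cons(cons(c, k(0, 0)), k(cons(0, 0), c))  →  cons(cons(c, c), k(cons(0, 0), c))   [R7 at 1.2]
5. cons(cons(c, c), k(cons(0, 0), c))  →  cons(cons(c, c), cons(0, 0))   [R6 at 2]

cons(cons(c, c), cons(0, 0))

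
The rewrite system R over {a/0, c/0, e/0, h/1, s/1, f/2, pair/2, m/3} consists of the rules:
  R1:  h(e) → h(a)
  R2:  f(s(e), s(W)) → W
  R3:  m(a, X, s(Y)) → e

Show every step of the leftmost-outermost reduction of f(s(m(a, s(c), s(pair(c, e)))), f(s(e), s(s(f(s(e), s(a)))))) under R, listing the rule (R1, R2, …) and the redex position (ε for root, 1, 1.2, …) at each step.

a

1. f(s(m(a, s(c), s(pair(c, e)))), f(s(e), s(s(f(s(e), s(a))))))  →  f(s(e), f(s(e), s(s(f(s(e), s(a))))))   [R3 at 1.1]
2. f(s(e), f(s(e), s(s(f(s(e), s(a))))))  →  f(s(e), s(f(s(e), s(a))))   [R2 at 2]
3. f(s(e), s(f(s(e), s(a))))  →  f(s(e), s(a))   [R2 at ε]
4. f(s(e), s(a))  →  a   [R2 at ε]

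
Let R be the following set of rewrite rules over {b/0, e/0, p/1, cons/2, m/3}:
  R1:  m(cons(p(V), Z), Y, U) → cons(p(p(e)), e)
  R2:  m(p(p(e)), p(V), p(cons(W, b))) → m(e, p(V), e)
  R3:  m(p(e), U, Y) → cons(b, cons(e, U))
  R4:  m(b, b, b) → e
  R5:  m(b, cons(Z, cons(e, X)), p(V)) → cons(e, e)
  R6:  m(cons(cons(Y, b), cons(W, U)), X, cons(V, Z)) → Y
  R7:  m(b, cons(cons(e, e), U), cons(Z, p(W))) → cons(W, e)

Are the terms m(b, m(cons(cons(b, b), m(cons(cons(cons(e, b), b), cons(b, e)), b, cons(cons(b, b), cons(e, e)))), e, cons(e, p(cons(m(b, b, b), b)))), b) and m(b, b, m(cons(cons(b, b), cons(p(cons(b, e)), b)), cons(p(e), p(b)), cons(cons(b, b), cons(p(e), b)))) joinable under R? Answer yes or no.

yes — NF(t₁) = e, NF(t₂) = e

Reduce t₁ = m(b, m(cons(cons(b, b), m(cons(cons(cons(e, b), b), cons(b, e)), b, cons(cons(b, b), cons(e, e)))), e, cons(e, p(cons(m(b, b, b), b)))), b):
1. m(b, m(cons(cons(b, b), m(cons(cons(cons(e, b), b), cons(b, e)), b, cons(cons(b, b), cons(e, e)))), e, cons(e, p(cons(m(b, b, b), b)))), b)  →  m(b, m(cons(cons(b, b), cons(e, b)), e, cons(e, p(cons(m(b, b, b), b)))), b)   [R6 at 2.1.2]
2. m(b, m(cons(cons(b, b), cons(e, b)), e, cons(e, p(cons(m(b, b, b), b)))), b)  →  m(b, b, b)   [R6 at 2]
3. m(b, b, b)  →  e   [R4 at ε]

Reduce t₂ = m(b, b, m(cons(cons(b, b), cons(p(cons(b, e)), b)), cons(p(e), p(b)), cons(cons(b, b), cons(p(e), b)))):
1. m(b, b, m(cons(cons(b, b), cons(p(cons(b, e)), b)), cons(p(e), p(b)), cons(cons(b, b), cons(p(e), b))))  →  m(b, b, b)   [R6 at 3]
2. m(b, b, b)  →  e   [R4 at ε]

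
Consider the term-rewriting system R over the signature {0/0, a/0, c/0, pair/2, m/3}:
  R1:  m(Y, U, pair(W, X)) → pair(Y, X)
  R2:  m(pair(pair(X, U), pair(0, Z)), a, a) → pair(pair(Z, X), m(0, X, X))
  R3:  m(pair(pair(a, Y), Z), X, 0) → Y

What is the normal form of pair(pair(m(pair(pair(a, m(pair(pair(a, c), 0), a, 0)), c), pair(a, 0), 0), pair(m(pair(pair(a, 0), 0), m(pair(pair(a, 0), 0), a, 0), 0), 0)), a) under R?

1. pair(pair(m(pair(pair(a, m(pair(pair(a, c), 0), a, 0)), c), pair(a, 0), 0), pair(m(pair(pair(a, 0), 0), m(pair(pair(a, 0), 0), a, 0), 0), 0)), a)  →  pair(pair(m(pair(pair(a, c), 0), a, 0), pair(m(pair(pair(a, 0), 0), m(pair(pair(a, 0), 0), a, 0), 0), 0)), a)   [R3 at 1.1]
2. pair(pair(m(pair(pair(a, c), 0), a, 0), pair(m(pair(pair(a, 0), 0), m(pair(pair(a, 0), 0), a, 0), 0), 0)), a)  →  pair(pair(c, pair(m(pair(pair(a, 0), 0), m(pair(pair(a, 0), 0), a, 0), 0), 0)), a)   [R3 at 1.1]
3. pair(pair(c, pair(m(pair(pair(a, 0), 0), m(pair(pair(a, 0), 0), a, 0), 0), 0)), a)  →  pair(pair(c, pair(0, 0)), a)   [R3 at 1.2.1]

pair(pair(c, pair(0, 0)), a)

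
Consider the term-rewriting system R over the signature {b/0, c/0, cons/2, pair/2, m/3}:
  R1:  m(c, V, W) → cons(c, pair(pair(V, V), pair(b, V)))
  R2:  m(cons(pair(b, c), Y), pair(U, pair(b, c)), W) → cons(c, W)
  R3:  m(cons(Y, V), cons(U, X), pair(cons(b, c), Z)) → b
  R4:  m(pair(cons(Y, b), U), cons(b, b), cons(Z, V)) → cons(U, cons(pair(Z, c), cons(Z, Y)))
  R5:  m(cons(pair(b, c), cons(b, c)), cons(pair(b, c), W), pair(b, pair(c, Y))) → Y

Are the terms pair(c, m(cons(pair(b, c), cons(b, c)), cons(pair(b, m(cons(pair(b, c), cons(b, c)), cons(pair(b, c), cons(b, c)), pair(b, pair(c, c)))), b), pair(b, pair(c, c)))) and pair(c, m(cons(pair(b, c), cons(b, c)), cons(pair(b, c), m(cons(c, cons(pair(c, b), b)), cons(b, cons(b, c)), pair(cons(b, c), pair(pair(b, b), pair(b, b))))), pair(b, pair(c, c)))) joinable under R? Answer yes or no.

Reduce t₁ = pair(c, m(cons(pair(b, c), cons(b, c)), cons(pair(b, m(cons(pair(b, c), cons(b, c)), cons(pair(b, c), cons(b, c)), pair(b, pair(c, c)))), b), pair(b, pair(c, c)))):
1. pair(c, m(cons(pair(b, c), cons(b, c)), cons(pair(b, m(cons(pair(b, c), cons(b, c)), cons(pair(b, c), cons(b, c)), pair(b, pair(c, c)))), b), pair(b, pair(c, c))))  →  pair(c, m(cons(pair(b, c), cons(b, c)), cons(pair(b, c), b), pair(b, pair(c, c))))   [R5 at 2.2.1.2]
2. pair(c, m(cons(pair(b, c), cons(b, c)), cons(pair(b, c), b), pair(b, pair(c, c))))  →  pair(c, c)   [R5 at 2]

Reduce t₂ = pair(c, m(cons(pair(b, c), cons(b, c)), cons(pair(b, c), m(cons(c, cons(pair(c, b), b)), cons(b, cons(b, c)), pair(cons(b, c), pair(pair(b, b), pair(b, b))))), pair(b, pair(c, c)))):
1. pair(c, m(cons(pair(b, c), cons(b, c)), cons(pair(b, c), m(cons(c, cons(pair(c, b), b)), cons(b, cons(b, c)), pair(cons(b, c), pair(pair(b, b), pair(b, b))))), pair(b, pair(c, c))))  →  pair(c, c)   [R5 at 2]

yes — NF(t₁) = pair(c, c), NF(t₂) = pair(c, c)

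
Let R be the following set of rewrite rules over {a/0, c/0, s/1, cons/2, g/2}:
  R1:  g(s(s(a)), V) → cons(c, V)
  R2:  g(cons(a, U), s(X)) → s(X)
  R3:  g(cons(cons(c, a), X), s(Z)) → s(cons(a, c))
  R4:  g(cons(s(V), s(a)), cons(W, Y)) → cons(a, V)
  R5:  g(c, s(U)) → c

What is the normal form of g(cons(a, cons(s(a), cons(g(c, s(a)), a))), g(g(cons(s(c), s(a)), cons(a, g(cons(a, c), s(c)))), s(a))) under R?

s(a)

1. g(cons(a, cons(s(a), cons(g(c, s(a)), a))), g(g(cons(s(c), s(a)), cons(a, g(cons(a, c), s(c)))), s(a)))  →  g(cons(a, cons(s(a), cons(c, a))), g(g(cons(s(c), s(a)), cons(a, g(cons(a, c), s(c)))), s(a)))   [R5 at 1.2.2.1]
2. g(cons(a, cons(s(a), cons(c, a))), g(g(cons(s(c), s(a)), cons(a, g(cons(a, c), s(c)))), s(a)))  →  g(cons(a, cons(s(a), cons(c, a))), g(cons(a, c), s(a)))   [R4 at 2.1]
3. g(cons(a, cons(s(a), cons(c, a))), g(cons(a, c), s(a)))  →  g(cons(a, cons(s(a), cons(c, a))), s(a))   [R2 at 2]
4. g(cons(a, cons(s(a), cons(c, a))), s(a))  →  s(a)   [R2 at ε]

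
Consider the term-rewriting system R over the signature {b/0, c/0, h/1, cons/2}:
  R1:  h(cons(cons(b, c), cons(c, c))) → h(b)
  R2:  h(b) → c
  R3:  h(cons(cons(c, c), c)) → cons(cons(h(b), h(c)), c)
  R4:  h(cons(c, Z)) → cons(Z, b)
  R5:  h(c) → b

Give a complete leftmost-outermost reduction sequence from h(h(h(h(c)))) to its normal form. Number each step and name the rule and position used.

c

1. h(h(h(h(c))))  →  h(h(h(b)))   [R5 at 1.1.1]
2. h(h(h(b)))  →  h(h(c))   [R2 at 1.1]
3. h(h(c))  →  h(b)   [R5 at 1]
4. h(b)  →  c   [R2 at ε]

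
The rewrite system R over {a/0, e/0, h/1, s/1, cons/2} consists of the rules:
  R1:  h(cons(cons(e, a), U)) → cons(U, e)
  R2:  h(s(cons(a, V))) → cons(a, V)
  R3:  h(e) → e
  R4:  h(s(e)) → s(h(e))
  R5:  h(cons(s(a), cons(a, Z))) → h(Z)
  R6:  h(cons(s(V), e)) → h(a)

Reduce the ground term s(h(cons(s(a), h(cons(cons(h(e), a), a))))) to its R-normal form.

s(e)

1. s(h(cons(s(a), h(cons(cons(h(e), a), a)))))  →  s(h(cons(s(a), h(cons(cons(e, a), a)))))   [R3 at 1.1.2.1.1.1]
2. s(h(cons(s(a), h(cons(cons(e, a), a)))))  →  s(h(cons(s(a), cons(a, e))))   [R1 at 1.1.2]
3. s(h(cons(s(a), cons(a, e))))  →  s(h(e))   [R5 at 1]
4. s(h(e))  →  s(e)   [R3 at 1]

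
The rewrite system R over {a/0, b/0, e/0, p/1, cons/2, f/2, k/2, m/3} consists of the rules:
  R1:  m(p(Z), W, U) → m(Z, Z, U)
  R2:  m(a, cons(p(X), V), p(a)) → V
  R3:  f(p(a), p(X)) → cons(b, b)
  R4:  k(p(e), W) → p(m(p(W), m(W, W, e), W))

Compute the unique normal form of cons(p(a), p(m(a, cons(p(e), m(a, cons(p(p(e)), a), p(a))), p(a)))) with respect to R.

cons(p(a), p(a))

1. cons(p(a), p(m(a, cons(p(e), m(a, cons(p(p(e)), a), p(a))), p(a))))  →  cons(p(a), p(m(a, cons(p(p(e)), a), p(a))))   [R2 at 2.1]
2. cons(p(a), p(m(a, cons(p(p(e)), a), p(a))))  →  cons(p(a), p(a))   [R2 at 2.1]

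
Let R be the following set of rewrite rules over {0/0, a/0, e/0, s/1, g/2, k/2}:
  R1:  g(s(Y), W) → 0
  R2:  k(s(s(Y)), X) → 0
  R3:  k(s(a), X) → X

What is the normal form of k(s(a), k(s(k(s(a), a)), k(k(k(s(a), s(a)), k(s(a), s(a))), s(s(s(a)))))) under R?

1. k(s(a), k(s(k(s(a), a)), k(k(k(s(a), s(a)), k(s(a), s(a))), s(s(s(a))))))  →  k(s(k(s(a), a)), k(k(k(s(a), s(a)), k(s(a), s(a))), s(s(s(a)))))   [R3 at ε]
2. k(s(k(s(a), a)), k(k(k(s(a), s(a)), k(s(a), s(a))), s(s(s(a)))))  →  k(s(a), k(k(k(s(a), s(a)), k(s(a), s(a))), s(s(s(a)))))   [R3 at 1.1]
3. k(s(a), k(k(k(s(a), s(a)), k(s(a), s(a))), s(s(s(a)))))  →  k(k(k(s(a), s(a)), k(s(a), s(a))), s(s(s(a))))   [R3 at ε]
4. k(k(k(s(a), s(a)), k(s(a), s(a))), s(s(s(a))))  →  k(k(s(a), k(s(a), s(a))), s(s(s(a))))   [R3 at 1.1]
5. k(k(s(a), k(s(a), s(a))), s(s(s(a))))  →  k(k(s(a), s(a)), s(s(s(a))))   [R3 at 1]
6. k(k(s(a), s(a)), s(s(s(a))))  →  k(s(a), s(s(s(a))))   [R3 at 1]
7. k(s(a), s(s(s(a))))  →  s(s(s(a)))   [R3 at ε]

s(s(s(a)))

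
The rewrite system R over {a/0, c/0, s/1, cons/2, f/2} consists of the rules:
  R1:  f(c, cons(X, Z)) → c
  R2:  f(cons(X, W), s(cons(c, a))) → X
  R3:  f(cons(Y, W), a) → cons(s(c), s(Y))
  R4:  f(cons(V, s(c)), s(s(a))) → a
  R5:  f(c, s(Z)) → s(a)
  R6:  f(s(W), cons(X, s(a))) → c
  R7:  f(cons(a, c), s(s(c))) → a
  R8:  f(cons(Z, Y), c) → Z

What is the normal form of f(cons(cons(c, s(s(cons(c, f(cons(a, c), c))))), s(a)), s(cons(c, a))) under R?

1. f(cons(cons(c, s(s(cons(c, f(cons(a, c), c))))), s(a)), s(cons(c, a)))  →  cons(c, s(s(cons(c, f(cons(a, c), c)))))   [R2 at ε]
2. cons(c, s(s(cons(c, f(cons(a, c), c)))))  →  cons(c, s(s(cons(c, a))))   [R8 at 2.1.1.2]

cons(c, s(s(cons(c, a))))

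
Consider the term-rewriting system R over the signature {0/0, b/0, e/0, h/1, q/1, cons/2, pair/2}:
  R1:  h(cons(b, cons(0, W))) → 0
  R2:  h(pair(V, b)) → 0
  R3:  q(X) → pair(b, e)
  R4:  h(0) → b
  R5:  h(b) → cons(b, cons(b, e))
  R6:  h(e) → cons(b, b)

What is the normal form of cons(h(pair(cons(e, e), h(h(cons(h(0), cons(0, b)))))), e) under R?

1. cons(h(pair(cons(e, e), h(h(cons(h(0), cons(0, b)))))), e)  →  cons(h(pair(cons(e, e), h(h(cons(b, cons(0, b)))))), e)   [R4 at 1.1.2.1.1.1]
2. cons(h(pair(cons(e, e), h(h(cons(b, cons(0, b)))))), e)  →  cons(h(pair(cons(e, e), h(0))), e)   [R1 at 1.1.2.1]
3. cons(h(pair(cons(e, e), h(0))), e)  →  cons(h(pair(cons(e, e), b)), e)   [R4 at 1.1.2]
4. cons(h(pair(cons(e, e), b)), e)  →  cons(0, e)   [R2 at 1]

cons(0, e)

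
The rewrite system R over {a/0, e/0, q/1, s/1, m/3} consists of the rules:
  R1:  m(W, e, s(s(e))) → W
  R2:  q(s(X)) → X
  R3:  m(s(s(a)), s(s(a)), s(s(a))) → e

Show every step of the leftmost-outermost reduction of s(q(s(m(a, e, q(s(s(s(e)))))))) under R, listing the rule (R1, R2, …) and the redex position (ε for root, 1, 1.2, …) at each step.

s(a)

1. s(q(s(m(a, e, q(s(s(s(e))))))))  →  s(m(a, e, q(s(s(s(e))))))   [R2 at 1]
2. s(m(a, e, q(s(s(s(e))))))  →  s(m(a, e, s(s(e))))   [R2 at 1.3]
3. s(m(a, e, s(s(e))))  →  s(a)   [R1 at 1]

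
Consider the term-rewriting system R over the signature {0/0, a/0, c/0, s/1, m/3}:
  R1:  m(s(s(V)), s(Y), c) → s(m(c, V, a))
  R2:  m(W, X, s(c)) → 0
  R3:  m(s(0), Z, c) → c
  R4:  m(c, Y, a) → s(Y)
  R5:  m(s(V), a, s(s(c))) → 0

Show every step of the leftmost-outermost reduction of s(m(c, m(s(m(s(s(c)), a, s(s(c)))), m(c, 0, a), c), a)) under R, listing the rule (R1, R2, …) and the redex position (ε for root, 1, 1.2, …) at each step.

1. s(m(c, m(s(m(s(s(c)), a, s(s(c)))), m(c, 0, a), c), a))  →  s(s(m(s(m(s(s(c)), a, s(s(c)))), m(c, 0, a), c)))   [R4 at 1]
2. s(s(m(s(m(s(s(c)), a, s(s(c)))), m(c, 0, a), c)))  →  s(s(m(s(0), m(c, 0, a), c)))   [R5 at 1.1.1.1]
3. s(s(m(s(0), m(c, 0, a), c)))  →  s(s(c))   [R3 at 1.1]

s(s(c))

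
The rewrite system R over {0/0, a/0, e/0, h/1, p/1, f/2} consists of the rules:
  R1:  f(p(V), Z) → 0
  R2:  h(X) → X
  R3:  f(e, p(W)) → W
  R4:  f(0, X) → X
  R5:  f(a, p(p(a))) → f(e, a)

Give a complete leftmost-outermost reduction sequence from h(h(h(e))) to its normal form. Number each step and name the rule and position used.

e

1. h(h(h(e)))  →  h(h(e))   [R2 at ε]
2. h(h(e))  →  h(e)   [R2 at ε]
3. h(e)  →  e   [R2 at ε]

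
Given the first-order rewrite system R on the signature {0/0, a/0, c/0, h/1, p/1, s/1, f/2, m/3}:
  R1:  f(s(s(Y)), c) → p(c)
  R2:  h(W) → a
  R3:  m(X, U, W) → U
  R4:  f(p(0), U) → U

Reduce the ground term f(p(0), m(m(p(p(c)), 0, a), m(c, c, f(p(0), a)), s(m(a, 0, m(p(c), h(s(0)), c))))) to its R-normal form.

c

1. f(p(0), m(m(p(p(c)), 0, a), m(c, c, f(p(0), a)), s(m(a, 0, m(p(c), h(s(0)), c)))))  →  m(m(p(p(c)), 0, a), m(c, c, f(p(0), a)), s(m(a, 0, m(p(c), h(s(0)), c))))   [R4 at ε]
2. m(m(p(p(c)), 0, a), m(c, c, f(p(0), a)), s(m(a, 0, m(p(c), h(s(0)), c))))  →  m(c, c, f(p(0), a))   [R3 at ε]
3. m(c, c, f(p(0), a))  →  c   [R3 at ε]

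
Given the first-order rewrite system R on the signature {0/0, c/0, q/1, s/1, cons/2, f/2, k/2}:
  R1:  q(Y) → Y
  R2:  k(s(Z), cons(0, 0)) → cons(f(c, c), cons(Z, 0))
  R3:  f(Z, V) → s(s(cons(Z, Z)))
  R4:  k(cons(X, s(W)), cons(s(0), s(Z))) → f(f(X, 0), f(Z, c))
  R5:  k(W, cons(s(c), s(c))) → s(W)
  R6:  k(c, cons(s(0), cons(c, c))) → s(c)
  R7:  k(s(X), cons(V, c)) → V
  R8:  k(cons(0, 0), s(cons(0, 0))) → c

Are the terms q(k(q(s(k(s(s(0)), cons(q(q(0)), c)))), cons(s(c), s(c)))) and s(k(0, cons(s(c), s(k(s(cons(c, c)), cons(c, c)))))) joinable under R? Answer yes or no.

yes — NF(t₁) = s(s(0)), NF(t₂) = s(s(0))

Reduce t₁ = q(k(q(s(k(s(s(0)), cons(q(q(0)), c)))), cons(s(c), s(c)))):
1. q(k(q(s(k(s(s(0)), cons(q(q(0)), c)))), cons(s(c), s(c))))  →  k(q(s(k(s(s(0)), cons(q(q(0)), c)))), cons(s(c), s(c)))   [R1 at ε]
2. k(q(s(k(s(s(0)), cons(q(q(0)), c)))), cons(s(c), s(c)))  →  s(q(s(k(s(s(0)), cons(q(q(0)), c)))))   [R5 at ε]
3. s(q(s(k(s(s(0)), cons(q(q(0)), c)))))  →  s(s(k(s(s(0)), cons(q(q(0)), c))))   [R1 at 1]
4. s(s(k(s(s(0)), cons(q(q(0)), c))))  →  s(s(q(q(0))))   [R7 at 1.1]
5. s(s(q(q(0))))  →  s(s(q(0)))   [R1 at 1.1]
6. s(s(q(0)))  →  s(s(0))   [R1 at 1.1]

Reduce t₂ = s(k(0, cons(s(c), s(k(s(cons(c, c)), cons(c, c)))))):
1. s(k(0, cons(s(c), s(k(s(cons(c, c)), cons(c, c))))))  →  s(k(0, cons(s(c), s(c))))   [R7 at 1.2.2.1]
2. s(k(0, cons(s(c), s(c))))  →  s(s(0))   [R5 at 1]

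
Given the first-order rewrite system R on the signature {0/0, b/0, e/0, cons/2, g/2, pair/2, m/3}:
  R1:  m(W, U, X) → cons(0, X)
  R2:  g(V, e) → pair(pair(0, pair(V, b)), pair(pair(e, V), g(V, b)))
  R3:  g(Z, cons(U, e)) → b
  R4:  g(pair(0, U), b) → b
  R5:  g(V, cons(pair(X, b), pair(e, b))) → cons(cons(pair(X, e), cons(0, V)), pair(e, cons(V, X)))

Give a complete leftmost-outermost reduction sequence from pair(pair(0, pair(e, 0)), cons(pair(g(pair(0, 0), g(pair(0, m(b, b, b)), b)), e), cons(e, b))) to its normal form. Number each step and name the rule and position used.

pair(pair(0, pair(e, 0)), cons(pair(b, e), cons(e, b)))

1. pair(pair(0, pair(e, 0)), cons(pair(g(pair(0, 0), g(pair(0, m(b, b, b)), b)), e), cons(e, b)))  →  pair(pair(0, pair(e, 0)), cons(pair(g(pair(0, 0), b), e), cons(e, b)))   [R4 at 2.1.1.2]
2. pair(pair(0, pair(e, 0)), cons(pair(g(pair(0, 0), b), e), cons(e, b)))  →  pair(pair(0, pair(e, 0)), cons(pair(b, e), cons(e, b)))   [R4 at 2.1.1]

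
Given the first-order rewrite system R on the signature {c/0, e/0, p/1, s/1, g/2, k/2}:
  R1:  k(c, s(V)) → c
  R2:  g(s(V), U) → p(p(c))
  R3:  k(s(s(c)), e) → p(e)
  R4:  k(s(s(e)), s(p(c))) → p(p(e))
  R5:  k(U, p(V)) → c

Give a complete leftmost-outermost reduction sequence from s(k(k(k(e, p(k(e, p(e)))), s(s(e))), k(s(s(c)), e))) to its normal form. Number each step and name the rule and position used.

s(c)

1. s(k(k(k(e, p(k(e, p(e)))), s(s(e))), k(s(s(c)), e)))  →  s(k(k(c, s(s(e))), k(s(s(c)), e)))   [R5 at 1.1.1]
2. s(k(k(c, s(s(e))), k(s(s(c)), e)))  →  s(k(c, k(s(s(c)), e)))   [R1 at 1.1]
3. s(k(c, k(s(s(c)), e)))  →  s(k(c, p(e)))   [R3 at 1.2]
4. s(k(c, p(e)))  →  s(c)   [R5 at 1]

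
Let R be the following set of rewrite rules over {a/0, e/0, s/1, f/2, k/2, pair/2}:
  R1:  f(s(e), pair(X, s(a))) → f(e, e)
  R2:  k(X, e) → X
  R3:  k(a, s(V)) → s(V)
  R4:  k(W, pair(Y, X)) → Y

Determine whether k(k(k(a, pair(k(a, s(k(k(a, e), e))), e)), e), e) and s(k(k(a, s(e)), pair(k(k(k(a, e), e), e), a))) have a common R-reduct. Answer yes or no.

Reduce t₁ = k(k(k(a, pair(k(a, s(k(k(a, e), e))), e)), e), e):
1. k(k(k(a, pair(k(a, s(k(k(a, e), e))), e)), e), e)  →  k(k(a, pair(k(a, s(k(k(a, e), e))), e)), e)   [R2 at ε]
2. k(k(a, pair(k(a, s(k(k(a, e), e))), e)), e)  →  k(a, pair(k(a, s(k(k(a, e), e))), e))   [R2 at ε]
3. k(a, pair(k(a, s(k(k(a, e), e))), e))  →  k(a, s(k(k(a, e), e)))   [R4 at ε]
4. k(a, s(k(k(a, e), e)))  →  s(k(k(a, e), e))   [R3 at ε]
5. s(k(k(a, e), e))  →  s(k(a, e))   [R2 at 1]
6. s(k(a, e))  →  s(a)   [R2 at 1]

Reduce t₂ = s(k(k(a, s(e)), pair(k(k(k(a, e), e), e), a))):
1. s(k(k(a, s(e)), pair(k(k(k(a, e), e), e), a)))  →  s(k(k(k(a, e), e), e))   [R4 at 1]
2. s(k(k(k(a, e), e), e))  →  s(k(k(a, e), e))   [R2 at 1]
3. s(k(k(a, e), e))  →  s(k(a, e))   [R2 at 1]
4. s(k(a, e))  →  s(a)   [R2 at 1]

yes — NF(t₁) = s(a), NF(t₂) = s(a)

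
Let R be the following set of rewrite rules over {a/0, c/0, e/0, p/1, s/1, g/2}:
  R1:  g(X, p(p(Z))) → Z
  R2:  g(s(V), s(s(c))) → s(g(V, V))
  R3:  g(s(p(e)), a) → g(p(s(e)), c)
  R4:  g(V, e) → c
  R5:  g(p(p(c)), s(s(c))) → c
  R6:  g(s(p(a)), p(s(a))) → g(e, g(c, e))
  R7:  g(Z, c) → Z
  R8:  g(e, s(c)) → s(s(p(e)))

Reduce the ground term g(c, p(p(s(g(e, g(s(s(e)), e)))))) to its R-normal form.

s(e)

1. g(c, p(p(s(g(e, g(s(s(e)), e))))))  →  s(g(e, g(s(s(e)), e)))   [R1 at ε]
2. s(g(e, g(s(s(e)), e)))  →  s(g(e, c))   [R4 at 1.2]
3. s(g(e, c))  →  s(e)   [R7 at 1]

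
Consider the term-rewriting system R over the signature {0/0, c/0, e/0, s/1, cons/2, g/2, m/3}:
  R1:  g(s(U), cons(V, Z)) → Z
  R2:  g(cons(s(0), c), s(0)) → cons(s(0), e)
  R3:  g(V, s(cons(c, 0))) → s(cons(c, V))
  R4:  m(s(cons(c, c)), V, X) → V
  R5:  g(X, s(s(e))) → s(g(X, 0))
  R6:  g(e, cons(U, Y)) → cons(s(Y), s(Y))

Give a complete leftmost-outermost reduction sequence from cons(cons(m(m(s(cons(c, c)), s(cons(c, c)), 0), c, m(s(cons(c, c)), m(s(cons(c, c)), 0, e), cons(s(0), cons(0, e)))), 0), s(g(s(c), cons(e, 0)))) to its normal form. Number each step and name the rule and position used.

cons(cons(c, 0), s(0))

1. cons(cons(m(m(s(cons(c, c)), s(cons(c, c)), 0), c, m(s(cons(c, c)), m(s(cons(c, c)), 0, e), cons(s(0), cons(0, e)))), 0), s(g(s(c), cons(e, 0))))  →  cons(cons(m(s(cons(c, c)), c, m(s(cons(c, c)), m(s(cons(c, c)), 0, e), cons(s(0), cons(0, e)))), 0), s(g(s(c), cons(e, 0))))   [R4 at 1.1.1]
2. cons(cons(m(s(cons(c, c)), c, m(s(cons(c, c)), m(s(cons(c, c)), 0, e), cons(s(0), cons(0, e)))), 0), s(g(s(c), cons(e, 0))))  →  cons(cons(c, 0), s(g(s(c), cons(e, 0))))   [R4 at 1.1]
3. cons(cons(c, 0), s(g(s(c), cons(e, 0))))  →  cons(cons(c, 0), s(0))   [R1 at 2.1]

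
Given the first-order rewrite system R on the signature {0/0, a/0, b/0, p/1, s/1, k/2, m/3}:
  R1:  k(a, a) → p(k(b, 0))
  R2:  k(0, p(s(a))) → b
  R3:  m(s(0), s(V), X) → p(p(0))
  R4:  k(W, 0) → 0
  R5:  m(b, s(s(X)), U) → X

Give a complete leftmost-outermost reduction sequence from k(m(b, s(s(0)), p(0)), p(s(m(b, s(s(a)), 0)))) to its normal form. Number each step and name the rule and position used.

1. k(m(b, s(s(0)), p(0)), p(s(m(b, s(s(a)), 0))))  →  k(0, p(s(m(b, s(s(a)), 0))))   [R5 at 1]
2. k(0, p(s(m(b, s(s(a)), 0))))  →  k(0, p(s(a)))   [R5 at 2.1.1]
3. k(0, p(s(a)))  →  b   [R2 at ε]

b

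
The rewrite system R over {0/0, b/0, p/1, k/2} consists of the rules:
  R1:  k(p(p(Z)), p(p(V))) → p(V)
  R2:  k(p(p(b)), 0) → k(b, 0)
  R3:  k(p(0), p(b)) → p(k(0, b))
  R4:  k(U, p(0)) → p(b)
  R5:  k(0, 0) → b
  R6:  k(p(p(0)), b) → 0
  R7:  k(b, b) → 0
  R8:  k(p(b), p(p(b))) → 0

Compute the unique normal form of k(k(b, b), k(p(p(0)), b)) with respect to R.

b

1. k(k(b, b), k(p(p(0)), b))  →  k(0, k(p(p(0)), b))   [R7 at 1]
2. k(0, k(p(p(0)), b))  →  k(0, 0)   [R6 at 2]
3. k(0, 0)  →  b   [R5 at ε]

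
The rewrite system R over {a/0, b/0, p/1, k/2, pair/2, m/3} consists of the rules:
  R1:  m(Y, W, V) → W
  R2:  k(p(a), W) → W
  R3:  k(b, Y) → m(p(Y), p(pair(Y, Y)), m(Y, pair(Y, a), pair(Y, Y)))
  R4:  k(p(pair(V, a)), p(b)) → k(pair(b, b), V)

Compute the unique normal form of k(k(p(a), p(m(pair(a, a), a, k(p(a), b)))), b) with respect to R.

b

1. k(k(p(a), p(m(pair(a, a), a, k(p(a), b)))), b)  →  k(p(m(pair(a, a), a, k(p(a), b))), b)   [R2 at 1]
2. k(p(m(pair(a, a), a, k(p(a), b))), b)  →  k(p(a), b)   [R1 at 1.1]
3. k(p(a), b)  →  b   [R2 at ε]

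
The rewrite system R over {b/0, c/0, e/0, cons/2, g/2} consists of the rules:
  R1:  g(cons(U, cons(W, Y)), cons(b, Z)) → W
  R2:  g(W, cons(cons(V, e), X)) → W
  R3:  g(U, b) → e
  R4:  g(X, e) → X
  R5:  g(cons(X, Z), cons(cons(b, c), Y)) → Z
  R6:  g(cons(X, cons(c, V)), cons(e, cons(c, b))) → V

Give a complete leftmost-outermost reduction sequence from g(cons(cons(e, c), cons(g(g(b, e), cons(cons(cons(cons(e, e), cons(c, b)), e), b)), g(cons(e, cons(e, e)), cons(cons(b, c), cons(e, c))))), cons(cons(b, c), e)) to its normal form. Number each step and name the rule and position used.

1. g(cons(cons(e, c), cons(g(g(b, e), cons(cons(cons(cons(e, e), cons(c, b)), e), b)), g(cons(e, cons(e, e)), cons(cons(b, c), cons(e, c))))), cons(cons(b, c), e))  →  cons(g(g(b, e), cons(cons(cons(cons(e, e), cons(c, b)), e), b)), g(cons(e, cons(e, e)), cons(cons(b, c), cons(e, c))))   [R5 at ε]
2. cons(g(g(b, e), cons(cons(cons(cons(e, e), cons(c, b)), e), b)), g(cons(e, cons(e, e)), cons(cons(b, c), cons(e, c))))  →  cons(g(b, e), g(cons(e, cons(e, e)), cons(cons(b, c), cons(e, c))))   [R2 at 1]
3. cons(g(b, e), g(cons(e, cons(e, e)), cons(cons(b, c), cons(e, c))))  →  cons(b, g(cons(e, cons(e, e)), cons(cons(b, c), cons(e, c))))   [R4 at 1]
4. cons(b, g(cons(e, cons(e, e)), cons(cons(b, c), cons(e, c))))  →  cons(b, cons(e, e))   [R5 at 2]

cons(b, cons(e, e))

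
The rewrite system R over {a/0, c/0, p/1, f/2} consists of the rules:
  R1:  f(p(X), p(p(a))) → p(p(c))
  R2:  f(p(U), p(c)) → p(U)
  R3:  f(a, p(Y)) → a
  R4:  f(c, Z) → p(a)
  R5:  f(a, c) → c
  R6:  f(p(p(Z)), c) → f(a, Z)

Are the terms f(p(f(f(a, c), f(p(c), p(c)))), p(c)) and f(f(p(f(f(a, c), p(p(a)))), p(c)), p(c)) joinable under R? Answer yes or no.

Reduce t₁ = f(p(f(f(a, c), f(p(c), p(c)))), p(c)):
1. f(p(f(f(a, c), f(p(c), p(c)))), p(c))  →  p(f(f(a, c), f(p(c), p(c))))   [R2 at ε]
2. p(f(f(a, c), f(p(c), p(c))))  →  p(f(c, f(p(c), p(c))))   [R5 at 1.1]
3. p(f(c, f(p(c), p(c))))  →  p(p(a))   [R4 at 1]

Reduce t₂ = f(f(p(f(f(a, c), p(p(a)))), p(c)), p(c)):
1. f(f(p(f(f(a, c), p(p(a)))), p(c)), p(c))  →  f(p(f(f(a, c), p(p(a)))), p(c))   [R2 at 1]
2. f(p(f(f(a, c), p(p(a)))), p(c))  →  p(f(f(a, c), p(p(a))))   [R2 at ε]
3. p(f(f(a, c), p(p(a))))  →  p(f(c, p(p(a))))   [R5 at 1.1]
4. p(f(c, p(p(a))))  →  p(p(a))   [R4 at 1]

yes — NF(t₁) = p(p(a)), NF(t₂) = p(p(a))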